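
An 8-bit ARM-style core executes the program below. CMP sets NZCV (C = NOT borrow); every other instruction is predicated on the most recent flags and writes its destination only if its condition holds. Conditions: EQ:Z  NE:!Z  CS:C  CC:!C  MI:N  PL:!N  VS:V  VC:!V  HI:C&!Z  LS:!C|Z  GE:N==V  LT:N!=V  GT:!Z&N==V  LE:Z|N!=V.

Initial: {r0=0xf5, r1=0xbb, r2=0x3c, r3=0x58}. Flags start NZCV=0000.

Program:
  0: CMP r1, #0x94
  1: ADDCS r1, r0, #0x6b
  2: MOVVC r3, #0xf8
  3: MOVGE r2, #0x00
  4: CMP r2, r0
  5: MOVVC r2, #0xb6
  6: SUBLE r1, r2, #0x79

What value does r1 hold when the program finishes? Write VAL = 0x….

VAL = 0x60

[0] flags=0010 → (cmp)
[1] flags=0010 CS?T → r1=0x60
[2] flags=0010 VC?T → r3=0xf8
[3] flags=0010 GE?T → r2=0x00
[4] flags=0000 → (cmp)
[5] flags=0000 VC?T → r2=0xb6
[6] flags=0000 LE?F → skip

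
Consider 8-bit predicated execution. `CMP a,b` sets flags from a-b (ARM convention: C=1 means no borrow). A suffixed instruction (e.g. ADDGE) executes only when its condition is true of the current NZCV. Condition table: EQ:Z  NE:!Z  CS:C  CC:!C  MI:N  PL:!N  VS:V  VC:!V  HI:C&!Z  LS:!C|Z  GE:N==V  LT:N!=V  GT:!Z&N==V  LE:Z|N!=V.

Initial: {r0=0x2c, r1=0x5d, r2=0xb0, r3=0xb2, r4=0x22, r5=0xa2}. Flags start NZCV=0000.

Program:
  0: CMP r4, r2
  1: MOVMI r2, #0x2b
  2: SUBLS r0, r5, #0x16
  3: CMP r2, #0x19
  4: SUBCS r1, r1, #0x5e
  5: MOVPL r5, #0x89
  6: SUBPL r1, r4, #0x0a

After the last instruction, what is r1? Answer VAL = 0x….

VAL = 0xff

0: ✓ CMP  NZCV=0000
1: · MOVMI
2: ✓ SUBLS  r0←0x8c
3: ✓ CMP  NZCV=1010
4: ✓ SUBCS  r1←0xff
5: · MOVPL
6: · SUBPL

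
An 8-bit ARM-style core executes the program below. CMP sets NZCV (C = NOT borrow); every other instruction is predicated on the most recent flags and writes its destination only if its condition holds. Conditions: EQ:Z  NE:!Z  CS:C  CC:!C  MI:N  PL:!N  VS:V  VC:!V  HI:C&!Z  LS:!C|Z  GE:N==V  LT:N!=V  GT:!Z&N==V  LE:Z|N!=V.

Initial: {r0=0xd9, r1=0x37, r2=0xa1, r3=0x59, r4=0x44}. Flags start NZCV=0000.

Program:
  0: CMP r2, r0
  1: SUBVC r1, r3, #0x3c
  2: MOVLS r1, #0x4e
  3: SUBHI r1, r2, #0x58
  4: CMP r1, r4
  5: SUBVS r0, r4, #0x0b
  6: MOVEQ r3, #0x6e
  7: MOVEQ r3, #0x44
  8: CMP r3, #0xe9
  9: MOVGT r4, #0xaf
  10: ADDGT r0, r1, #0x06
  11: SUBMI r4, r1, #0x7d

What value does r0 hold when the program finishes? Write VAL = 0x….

VAL = 0x54

0: ✓ CMP  NZCV=1000
1: ✓ SUBVC  r1←0x1d
2: ✓ MOVLS  r1←0x4e
3: · SUBHI
4: ✓ CMP  NZCV=0010
5: · SUBVS
6: · MOVEQ
7: · MOVEQ
8: ✓ CMP  NZCV=0000
9: ✓ MOVGT  r4←0xaf
10: ✓ ADDGT  r0←0x54
11: · SUBMI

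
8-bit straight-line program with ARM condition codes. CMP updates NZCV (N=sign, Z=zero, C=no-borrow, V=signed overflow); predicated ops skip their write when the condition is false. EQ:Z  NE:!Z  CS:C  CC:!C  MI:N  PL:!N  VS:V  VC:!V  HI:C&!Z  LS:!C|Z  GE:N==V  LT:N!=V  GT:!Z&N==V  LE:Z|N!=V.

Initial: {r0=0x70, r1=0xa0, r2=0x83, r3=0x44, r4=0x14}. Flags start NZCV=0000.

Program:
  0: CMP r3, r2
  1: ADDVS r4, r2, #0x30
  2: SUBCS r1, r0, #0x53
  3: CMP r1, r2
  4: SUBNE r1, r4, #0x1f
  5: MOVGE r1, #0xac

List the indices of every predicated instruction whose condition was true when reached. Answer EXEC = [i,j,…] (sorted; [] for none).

[0] flags=1001 → (cmp)
[1] flags=1001 VS?T → r4=0xb3
[2] flags=1001 CS?F → skip
[3] flags=0010 → (cmp)
[4] flags=0010 NE?T → r1=0x94
[5] flags=0010 GE?T → r1=0xac

EXEC = [1,4,5]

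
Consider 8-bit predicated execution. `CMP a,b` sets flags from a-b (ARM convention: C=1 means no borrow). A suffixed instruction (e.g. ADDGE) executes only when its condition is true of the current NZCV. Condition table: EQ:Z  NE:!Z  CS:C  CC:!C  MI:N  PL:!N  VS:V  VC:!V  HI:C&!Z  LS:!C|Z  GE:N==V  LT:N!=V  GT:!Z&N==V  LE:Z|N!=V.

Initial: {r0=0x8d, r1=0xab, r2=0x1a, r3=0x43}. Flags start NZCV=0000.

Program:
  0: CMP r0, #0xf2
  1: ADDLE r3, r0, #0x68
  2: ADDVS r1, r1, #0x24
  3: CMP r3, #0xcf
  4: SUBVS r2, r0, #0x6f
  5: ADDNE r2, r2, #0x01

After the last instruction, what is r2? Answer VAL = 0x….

VAL = 0x1b

[0] flags=1000 → (cmp)
[1] flags=1000 LE?T → r3=0xf5
[2] flags=1000 VS?F → skip
[3] flags=0010 → (cmp)
[4] flags=0010 VS?F → skip
[5] flags=0010 NE?T → r2=0x1b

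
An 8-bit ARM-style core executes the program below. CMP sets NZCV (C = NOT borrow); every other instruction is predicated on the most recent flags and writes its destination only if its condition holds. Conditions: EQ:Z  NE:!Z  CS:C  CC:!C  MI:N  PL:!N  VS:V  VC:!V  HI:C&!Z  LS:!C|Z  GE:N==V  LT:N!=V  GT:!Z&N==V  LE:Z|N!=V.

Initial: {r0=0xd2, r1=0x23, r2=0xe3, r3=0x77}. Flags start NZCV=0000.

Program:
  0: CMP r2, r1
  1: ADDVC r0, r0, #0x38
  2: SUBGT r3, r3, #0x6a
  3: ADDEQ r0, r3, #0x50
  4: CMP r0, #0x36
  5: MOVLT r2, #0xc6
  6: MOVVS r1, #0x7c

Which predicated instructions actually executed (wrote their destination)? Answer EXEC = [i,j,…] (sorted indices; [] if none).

0: ✓ CMP  NZCV=1010
1: ✓ ADDVC  r0←0x0a
2: · SUBGT
3: · ADDEQ
4: ✓ CMP  NZCV=1000
5: ✓ MOVLT  r2←0xc6
6: · MOVVS

EXEC = [1,5]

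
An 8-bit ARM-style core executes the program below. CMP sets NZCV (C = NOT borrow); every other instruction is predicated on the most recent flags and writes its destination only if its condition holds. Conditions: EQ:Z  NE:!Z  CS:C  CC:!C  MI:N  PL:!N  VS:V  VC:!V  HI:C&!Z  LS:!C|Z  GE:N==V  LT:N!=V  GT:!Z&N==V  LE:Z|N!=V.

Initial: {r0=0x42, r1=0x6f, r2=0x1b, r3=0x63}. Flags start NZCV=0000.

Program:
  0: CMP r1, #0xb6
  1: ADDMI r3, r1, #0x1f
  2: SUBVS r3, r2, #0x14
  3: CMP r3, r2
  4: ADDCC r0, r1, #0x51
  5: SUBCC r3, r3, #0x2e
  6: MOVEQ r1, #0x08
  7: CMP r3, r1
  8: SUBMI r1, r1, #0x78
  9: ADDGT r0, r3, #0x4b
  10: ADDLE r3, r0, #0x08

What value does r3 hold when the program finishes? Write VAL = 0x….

[0] flags=1001 → (cmp)
[1] flags=1001 MI?T → r3=0x8e
[2] flags=1001 VS?T → r3=0x07
[3] flags=1000 → (cmp)
[4] flags=1000 CC?T → r0=0xc0
[5] flags=1000 CC?T → r3=0xd9
[6] flags=1000 EQ?F → skip
[7] flags=0011 → (cmp)
[8] flags=0011 MI?F → skip
[9] flags=0011 GT?F → skip
[10] flags=0011 LE?T → r3=0xc8

VAL = 0xc8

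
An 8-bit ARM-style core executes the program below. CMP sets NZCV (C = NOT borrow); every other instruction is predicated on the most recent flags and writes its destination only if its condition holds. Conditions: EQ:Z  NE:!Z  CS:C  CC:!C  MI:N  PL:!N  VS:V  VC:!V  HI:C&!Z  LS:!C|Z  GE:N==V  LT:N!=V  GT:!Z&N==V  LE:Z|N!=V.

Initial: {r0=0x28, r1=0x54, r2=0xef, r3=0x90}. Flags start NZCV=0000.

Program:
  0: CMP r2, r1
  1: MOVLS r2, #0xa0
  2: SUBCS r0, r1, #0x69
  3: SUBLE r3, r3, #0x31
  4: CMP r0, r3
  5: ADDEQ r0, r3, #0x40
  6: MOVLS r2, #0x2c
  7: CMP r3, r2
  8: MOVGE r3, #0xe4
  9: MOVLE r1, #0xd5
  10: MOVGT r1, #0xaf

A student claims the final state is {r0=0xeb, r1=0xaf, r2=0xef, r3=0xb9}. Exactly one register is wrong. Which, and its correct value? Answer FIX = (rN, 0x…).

FIX = (r3, 0xe4)

[0] flags=1010 → (cmp)
[1] flags=1010 LS?F → skip
[2] flags=1010 CS?T → r0=0xeb
[3] flags=1010 LE?T → r3=0x5f
[4] flags=1010 → (cmp)
[5] flags=1010 EQ?F → skip
[6] flags=1010 LS?F → skip
[7] flags=0000 → (cmp)
[8] flags=0000 GE?T → r3=0xe4
[9] flags=0000 LE?F → skip
[10] flags=0000 GT?T → r1=0xaf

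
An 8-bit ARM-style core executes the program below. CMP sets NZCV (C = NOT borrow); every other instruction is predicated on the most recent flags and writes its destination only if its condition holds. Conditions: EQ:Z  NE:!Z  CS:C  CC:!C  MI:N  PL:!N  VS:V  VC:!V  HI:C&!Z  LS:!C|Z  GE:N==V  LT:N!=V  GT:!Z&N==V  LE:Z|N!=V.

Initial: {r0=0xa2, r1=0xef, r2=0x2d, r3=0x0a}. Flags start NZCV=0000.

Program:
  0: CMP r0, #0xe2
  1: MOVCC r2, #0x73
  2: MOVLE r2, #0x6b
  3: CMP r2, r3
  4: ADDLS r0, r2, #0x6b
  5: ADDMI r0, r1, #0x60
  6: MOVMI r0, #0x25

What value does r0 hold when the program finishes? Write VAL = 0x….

0: ✓ CMP  NZCV=1000
1: ✓ MOVCC  r2←0x73
2: ✓ MOVLE  r2←0x6b
3: ✓ CMP  NZCV=0010
4: · ADDLS
5: · ADDMI
6: · MOVMI

VAL = 0xa2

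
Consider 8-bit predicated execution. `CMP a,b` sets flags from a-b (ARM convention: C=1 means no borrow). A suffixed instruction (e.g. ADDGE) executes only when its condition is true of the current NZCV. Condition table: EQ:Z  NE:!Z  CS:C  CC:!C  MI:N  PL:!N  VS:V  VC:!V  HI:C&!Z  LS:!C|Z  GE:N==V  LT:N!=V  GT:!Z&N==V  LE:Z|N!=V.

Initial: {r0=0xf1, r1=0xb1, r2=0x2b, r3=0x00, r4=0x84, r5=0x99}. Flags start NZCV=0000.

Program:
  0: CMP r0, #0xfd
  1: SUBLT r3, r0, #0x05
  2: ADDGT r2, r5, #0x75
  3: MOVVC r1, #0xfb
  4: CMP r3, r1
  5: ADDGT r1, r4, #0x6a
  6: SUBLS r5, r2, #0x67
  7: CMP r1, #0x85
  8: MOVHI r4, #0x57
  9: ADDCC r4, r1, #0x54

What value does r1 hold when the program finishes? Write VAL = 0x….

0: ✓ CMP  NZCV=1000
1: ✓ SUBLT  r3←0xec
2: · ADDGT
3: ✓ MOVVC  r1←0xfb
4: ✓ CMP  NZCV=1000
5: · ADDGT
6: ✓ SUBLS  r5←0xc4
7: ✓ CMP  NZCV=0010
8: ✓ MOVHI  r4←0x57
9: · ADDCC

VAL = 0xfb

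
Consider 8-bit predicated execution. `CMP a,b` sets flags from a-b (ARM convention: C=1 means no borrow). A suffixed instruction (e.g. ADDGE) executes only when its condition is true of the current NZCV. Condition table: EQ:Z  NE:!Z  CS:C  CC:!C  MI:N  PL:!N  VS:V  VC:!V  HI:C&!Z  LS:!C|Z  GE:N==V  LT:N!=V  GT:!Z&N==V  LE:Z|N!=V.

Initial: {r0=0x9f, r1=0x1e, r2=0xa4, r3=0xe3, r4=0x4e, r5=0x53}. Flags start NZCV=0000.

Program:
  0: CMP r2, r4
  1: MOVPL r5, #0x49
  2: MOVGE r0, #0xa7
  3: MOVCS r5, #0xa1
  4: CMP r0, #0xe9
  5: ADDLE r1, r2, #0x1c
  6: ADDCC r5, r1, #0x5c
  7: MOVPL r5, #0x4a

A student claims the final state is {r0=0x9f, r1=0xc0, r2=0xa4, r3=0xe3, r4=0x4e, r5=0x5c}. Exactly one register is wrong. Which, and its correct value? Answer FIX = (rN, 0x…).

[0] flags=0011 → (cmp)
[1] flags=0011 PL?T → r5=0x49
[2] flags=0011 GE?F → skip
[3] flags=0011 CS?T → r5=0xa1
[4] flags=1000 → (cmp)
[5] flags=1000 LE?T → r1=0xc0
[6] flags=1000 CC?T → r5=0x1c
[7] flags=1000 PL?F → skip

FIX = (r5, 0x1c)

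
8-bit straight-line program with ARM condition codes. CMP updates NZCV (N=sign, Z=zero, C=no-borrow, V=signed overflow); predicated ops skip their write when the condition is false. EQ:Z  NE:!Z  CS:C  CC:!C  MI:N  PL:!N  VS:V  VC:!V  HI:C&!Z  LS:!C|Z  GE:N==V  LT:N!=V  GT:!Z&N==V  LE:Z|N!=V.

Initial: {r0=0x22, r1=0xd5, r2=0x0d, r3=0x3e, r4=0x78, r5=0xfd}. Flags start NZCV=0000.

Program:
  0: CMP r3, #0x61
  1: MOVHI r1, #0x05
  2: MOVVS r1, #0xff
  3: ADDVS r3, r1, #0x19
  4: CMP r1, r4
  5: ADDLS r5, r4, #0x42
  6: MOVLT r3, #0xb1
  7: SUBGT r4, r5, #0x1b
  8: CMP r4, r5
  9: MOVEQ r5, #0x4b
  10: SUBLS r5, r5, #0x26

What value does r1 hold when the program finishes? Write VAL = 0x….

0: ✓ CMP  NZCV=1000
1: · MOVHI
2: · MOVVS
3: · ADDVS
4: ✓ CMP  NZCV=0011
5: · ADDLS
6: ✓ MOVLT  r3←0xb1
7: · SUBGT
8: ✓ CMP  NZCV=0000
9: · MOVEQ
10: ✓ SUBLS  r5←0xd7

VAL = 0xd5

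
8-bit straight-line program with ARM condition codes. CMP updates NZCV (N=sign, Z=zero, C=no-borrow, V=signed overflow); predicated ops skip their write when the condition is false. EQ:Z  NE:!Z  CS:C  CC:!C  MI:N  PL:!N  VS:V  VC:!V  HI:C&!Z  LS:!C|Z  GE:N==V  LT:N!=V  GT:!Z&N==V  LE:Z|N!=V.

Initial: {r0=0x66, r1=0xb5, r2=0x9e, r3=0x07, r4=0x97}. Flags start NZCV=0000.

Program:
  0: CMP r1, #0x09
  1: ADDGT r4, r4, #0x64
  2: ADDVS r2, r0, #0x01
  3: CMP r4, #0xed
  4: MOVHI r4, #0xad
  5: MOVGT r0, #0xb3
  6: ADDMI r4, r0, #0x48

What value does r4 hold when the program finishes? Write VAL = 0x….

VAL = 0xae

0: ✓ CMP  NZCV=1010
1: · ADDGT
2: · ADDVS
3: ✓ CMP  NZCV=1000
4: · MOVHI
5: · MOVGT
6: ✓ ADDMI  r4←0xae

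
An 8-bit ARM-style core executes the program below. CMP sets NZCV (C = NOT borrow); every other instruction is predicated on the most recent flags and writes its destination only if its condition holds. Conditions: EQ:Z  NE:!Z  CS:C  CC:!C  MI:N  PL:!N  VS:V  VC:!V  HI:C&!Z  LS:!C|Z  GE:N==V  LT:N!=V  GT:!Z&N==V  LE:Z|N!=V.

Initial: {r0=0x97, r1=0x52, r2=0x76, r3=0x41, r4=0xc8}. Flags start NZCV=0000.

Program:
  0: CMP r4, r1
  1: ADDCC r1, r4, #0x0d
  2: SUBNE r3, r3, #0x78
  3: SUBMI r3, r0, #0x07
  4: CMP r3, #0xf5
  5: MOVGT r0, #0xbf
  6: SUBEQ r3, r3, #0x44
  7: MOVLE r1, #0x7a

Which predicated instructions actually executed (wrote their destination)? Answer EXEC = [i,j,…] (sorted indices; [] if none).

EXEC = [2,7]

0: ✓ CMP  NZCV=0011
1: · ADDCC
2: ✓ SUBNE  r3←0xc9
3: · SUBMI
4: ✓ CMP  NZCV=1000
5: · MOVGT
6: · SUBEQ
7: ✓ MOVLE  r1←0x7a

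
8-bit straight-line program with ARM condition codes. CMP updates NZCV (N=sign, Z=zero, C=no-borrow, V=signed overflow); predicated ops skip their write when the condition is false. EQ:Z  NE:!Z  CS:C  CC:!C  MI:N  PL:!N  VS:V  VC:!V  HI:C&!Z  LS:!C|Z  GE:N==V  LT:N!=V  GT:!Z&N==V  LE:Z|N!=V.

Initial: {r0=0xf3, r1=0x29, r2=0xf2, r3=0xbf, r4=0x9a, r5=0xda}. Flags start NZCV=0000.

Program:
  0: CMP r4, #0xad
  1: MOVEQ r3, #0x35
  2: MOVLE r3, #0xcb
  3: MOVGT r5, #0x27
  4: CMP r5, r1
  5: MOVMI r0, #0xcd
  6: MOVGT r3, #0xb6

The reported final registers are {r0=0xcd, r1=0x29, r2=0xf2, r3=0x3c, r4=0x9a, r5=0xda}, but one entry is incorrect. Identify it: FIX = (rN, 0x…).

FIX = (r3, 0xcb)

[0] flags=1000 → (cmp)
[1] flags=1000 EQ?F → skip
[2] flags=1000 LE?T → r3=0xcb
[3] flags=1000 GT?F → skip
[4] flags=1010 → (cmp)
[5] flags=1010 MI?T → r0=0xcd
[6] flags=1010 GT?F → skip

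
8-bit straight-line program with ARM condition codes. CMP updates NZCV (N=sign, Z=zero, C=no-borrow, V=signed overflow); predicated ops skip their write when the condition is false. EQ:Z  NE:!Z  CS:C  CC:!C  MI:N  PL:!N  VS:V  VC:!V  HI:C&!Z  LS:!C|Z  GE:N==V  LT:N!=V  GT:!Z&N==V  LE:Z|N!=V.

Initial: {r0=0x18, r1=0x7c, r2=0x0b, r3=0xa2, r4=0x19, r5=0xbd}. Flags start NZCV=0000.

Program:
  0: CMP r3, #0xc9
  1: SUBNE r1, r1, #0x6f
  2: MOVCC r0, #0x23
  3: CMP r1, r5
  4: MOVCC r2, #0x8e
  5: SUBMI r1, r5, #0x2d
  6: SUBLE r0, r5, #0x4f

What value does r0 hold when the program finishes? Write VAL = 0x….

0: ✓ CMP  NZCV=1000
1: ✓ SUBNE  r1←0x0d
2: ✓ MOVCC  r0←0x23
3: ✓ CMP  NZCV=0000
4: ✓ MOVCC  r2←0x8e
5: · SUBMI
6: · SUBLE

VAL = 0x23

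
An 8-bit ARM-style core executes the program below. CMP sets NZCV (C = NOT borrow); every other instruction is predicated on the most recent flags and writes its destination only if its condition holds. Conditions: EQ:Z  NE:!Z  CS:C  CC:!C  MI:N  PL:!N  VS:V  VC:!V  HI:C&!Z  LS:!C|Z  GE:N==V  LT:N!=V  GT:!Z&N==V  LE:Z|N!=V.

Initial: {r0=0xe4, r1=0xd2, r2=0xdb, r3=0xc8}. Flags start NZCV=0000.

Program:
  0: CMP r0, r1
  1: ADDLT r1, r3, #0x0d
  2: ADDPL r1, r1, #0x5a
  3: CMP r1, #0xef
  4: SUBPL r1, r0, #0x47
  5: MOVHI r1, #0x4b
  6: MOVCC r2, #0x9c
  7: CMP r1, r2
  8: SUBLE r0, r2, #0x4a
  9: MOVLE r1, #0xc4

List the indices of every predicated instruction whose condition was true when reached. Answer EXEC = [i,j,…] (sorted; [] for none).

[0] flags=0010 → (cmp)
[1] flags=0010 LT?F → skip
[2] flags=0010 PL?T → r1=0x2c
[3] flags=0000 → (cmp)
[4] flags=0000 PL?T → r1=0x9d
[5] flags=0000 HI?F → skip
[6] flags=0000 CC?T → r2=0x9c
[7] flags=0010 → (cmp)
[8] flags=0010 LE?F → skip
[9] flags=0010 LE?F → skip

EXEC = [2,4,6]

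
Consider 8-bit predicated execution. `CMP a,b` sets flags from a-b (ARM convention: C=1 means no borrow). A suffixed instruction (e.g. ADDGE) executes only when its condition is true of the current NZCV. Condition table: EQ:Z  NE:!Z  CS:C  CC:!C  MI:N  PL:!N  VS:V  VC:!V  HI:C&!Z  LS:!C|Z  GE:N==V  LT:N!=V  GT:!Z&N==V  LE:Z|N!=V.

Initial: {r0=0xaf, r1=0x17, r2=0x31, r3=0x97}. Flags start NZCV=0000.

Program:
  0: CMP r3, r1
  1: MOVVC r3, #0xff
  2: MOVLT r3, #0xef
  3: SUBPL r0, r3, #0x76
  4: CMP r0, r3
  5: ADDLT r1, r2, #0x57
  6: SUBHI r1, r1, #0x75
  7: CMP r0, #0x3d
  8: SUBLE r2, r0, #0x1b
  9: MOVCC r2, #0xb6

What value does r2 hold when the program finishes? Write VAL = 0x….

0: ✓ CMP  NZCV=1010
1: ✓ MOVVC  r3←0xff
2: ✓ MOVLT  r3←0xef
3: · SUBPL
4: ✓ CMP  NZCV=1000
5: ✓ ADDLT  r1←0x88
6: · SUBHI
7: ✓ CMP  NZCV=0011
8: ✓ SUBLE  r2←0x94
9: · MOVCC

VAL = 0x94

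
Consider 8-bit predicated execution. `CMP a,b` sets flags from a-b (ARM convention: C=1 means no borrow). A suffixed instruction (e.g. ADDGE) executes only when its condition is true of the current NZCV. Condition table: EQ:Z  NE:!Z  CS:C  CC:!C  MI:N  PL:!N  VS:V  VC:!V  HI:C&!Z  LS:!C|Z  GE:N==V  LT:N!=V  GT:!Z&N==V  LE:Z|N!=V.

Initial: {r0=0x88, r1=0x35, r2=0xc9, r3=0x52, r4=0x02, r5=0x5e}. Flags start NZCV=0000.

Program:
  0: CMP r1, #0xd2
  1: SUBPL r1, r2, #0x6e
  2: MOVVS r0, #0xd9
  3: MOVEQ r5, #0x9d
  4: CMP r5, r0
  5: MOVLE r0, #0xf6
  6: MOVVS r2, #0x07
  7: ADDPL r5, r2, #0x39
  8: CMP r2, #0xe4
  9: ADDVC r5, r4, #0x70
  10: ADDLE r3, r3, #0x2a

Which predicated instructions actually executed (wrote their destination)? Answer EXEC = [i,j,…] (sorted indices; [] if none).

0: ✓ CMP  NZCV=0000
1: ✓ SUBPL  r1←0x5b
2: · MOVVS
3: · MOVEQ
4: ✓ CMP  NZCV=1001
5: · MOVLE
6: ✓ MOVVS  r2←0x07
7: · ADDPL
8: ✓ CMP  NZCV=0000
9: ✓ ADDVC  r5←0x72
10: · ADDLE

EXEC = [1,6,9]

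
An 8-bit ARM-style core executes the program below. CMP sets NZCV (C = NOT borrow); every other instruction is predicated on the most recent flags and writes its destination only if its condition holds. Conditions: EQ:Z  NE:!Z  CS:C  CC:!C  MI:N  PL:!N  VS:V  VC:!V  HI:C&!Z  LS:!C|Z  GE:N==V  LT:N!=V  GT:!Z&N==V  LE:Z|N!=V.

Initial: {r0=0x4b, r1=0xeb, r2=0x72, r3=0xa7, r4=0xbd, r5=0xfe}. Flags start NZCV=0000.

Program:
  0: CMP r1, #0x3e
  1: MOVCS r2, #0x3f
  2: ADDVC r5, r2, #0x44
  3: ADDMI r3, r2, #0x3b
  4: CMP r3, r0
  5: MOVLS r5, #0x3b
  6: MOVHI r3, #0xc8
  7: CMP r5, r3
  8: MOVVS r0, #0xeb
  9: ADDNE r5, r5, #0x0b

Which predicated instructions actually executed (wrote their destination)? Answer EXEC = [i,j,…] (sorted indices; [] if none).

[0] flags=1010 → (cmp)
[1] flags=1010 CS?T → r2=0x3f
[2] flags=1010 VC?T → r5=0x83
[3] flags=1010 MI?T → r3=0x7a
[4] flags=0010 → (cmp)
[5] flags=0010 LS?F → skip
[6] flags=0010 HI?T → r3=0xc8
[7] flags=1000 → (cmp)
[8] flags=1000 VS?F → skip
[9] flags=1000 NE?T → r5=0x8e

EXEC = [1,2,3,6,9]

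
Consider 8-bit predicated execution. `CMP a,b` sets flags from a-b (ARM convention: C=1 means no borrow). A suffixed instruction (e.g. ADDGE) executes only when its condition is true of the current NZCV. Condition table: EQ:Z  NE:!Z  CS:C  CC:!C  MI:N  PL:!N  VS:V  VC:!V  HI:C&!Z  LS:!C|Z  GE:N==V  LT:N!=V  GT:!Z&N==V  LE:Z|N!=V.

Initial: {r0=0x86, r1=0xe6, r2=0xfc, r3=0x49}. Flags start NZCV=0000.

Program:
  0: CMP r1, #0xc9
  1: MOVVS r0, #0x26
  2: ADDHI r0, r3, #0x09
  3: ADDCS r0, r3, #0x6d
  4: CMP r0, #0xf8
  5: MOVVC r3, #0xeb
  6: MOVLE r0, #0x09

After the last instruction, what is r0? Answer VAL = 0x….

VAL = 0x09

[0] flags=0010 → (cmp)
[1] flags=0010 VS?F → skip
[2] flags=0010 HI?T → r0=0x52
[3] flags=0010 CS?T → r0=0xb6
[4] flags=1000 → (cmp)
[5] flags=1000 VC?T → r3=0xeb
[6] flags=1000 LE?T → r0=0x09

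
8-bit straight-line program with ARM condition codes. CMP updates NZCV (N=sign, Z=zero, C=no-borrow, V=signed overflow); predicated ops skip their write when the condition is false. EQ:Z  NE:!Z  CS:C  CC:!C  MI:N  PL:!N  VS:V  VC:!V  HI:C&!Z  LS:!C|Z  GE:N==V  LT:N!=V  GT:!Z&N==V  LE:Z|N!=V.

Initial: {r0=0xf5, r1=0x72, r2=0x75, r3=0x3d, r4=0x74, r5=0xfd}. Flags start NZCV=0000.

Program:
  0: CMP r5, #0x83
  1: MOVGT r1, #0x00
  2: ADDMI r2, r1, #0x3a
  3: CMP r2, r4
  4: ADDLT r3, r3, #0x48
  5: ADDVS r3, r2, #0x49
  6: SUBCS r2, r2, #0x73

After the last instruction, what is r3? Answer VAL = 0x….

VAL = 0x3d

0: ✓ CMP  NZCV=0010
1: ✓ MOVGT  r1←0x00
2: · ADDMI
3: ✓ CMP  NZCV=0010
4: · ADDLT
5: · ADDVS
6: ✓ SUBCS  r2←0x02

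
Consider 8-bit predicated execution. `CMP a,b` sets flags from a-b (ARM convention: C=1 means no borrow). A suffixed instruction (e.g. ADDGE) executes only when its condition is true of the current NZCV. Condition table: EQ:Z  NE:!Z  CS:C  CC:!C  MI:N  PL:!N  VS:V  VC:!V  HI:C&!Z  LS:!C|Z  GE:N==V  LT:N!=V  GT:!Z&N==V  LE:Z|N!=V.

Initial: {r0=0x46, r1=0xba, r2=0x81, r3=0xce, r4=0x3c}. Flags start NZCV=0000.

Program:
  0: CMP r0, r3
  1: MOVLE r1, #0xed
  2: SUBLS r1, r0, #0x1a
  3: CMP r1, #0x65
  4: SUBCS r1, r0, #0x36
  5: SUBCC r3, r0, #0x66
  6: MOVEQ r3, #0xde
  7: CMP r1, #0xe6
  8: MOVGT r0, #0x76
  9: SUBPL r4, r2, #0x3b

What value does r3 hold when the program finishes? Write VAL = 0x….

VAL = 0xe0

0: ✓ CMP  NZCV=0000
1: · MOVLE
2: ✓ SUBLS  r1←0x2c
3: ✓ CMP  NZCV=1000
4: · SUBCS
5: ✓ SUBCC  r3←0xe0
6: · MOVEQ
7: ✓ CMP  NZCV=0000
8: ✓ MOVGT  r0←0x76
9: ✓ SUBPL  r4←0x46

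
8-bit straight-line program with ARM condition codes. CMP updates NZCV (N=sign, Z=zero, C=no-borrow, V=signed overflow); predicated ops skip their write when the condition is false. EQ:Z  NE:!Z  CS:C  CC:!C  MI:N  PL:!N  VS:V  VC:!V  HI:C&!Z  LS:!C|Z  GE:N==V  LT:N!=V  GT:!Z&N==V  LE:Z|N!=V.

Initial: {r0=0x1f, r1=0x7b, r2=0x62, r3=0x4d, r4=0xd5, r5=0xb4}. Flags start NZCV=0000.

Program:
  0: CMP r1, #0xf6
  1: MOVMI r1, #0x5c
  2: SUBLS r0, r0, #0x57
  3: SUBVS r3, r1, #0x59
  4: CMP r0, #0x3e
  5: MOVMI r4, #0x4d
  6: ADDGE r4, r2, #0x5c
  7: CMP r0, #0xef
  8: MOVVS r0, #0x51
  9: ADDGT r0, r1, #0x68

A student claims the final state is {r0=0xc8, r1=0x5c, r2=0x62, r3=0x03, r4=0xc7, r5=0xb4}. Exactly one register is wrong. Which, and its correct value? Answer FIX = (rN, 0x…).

FIX = (r4, 0x4d)

[0] flags=1001 → (cmp)
[1] flags=1001 MI?T → r1=0x5c
[2] flags=1001 LS?T → r0=0xc8
[3] flags=1001 VS?T → r3=0x03
[4] flags=1010 → (cmp)
[5] flags=1010 MI?T → r4=0x4d
[6] flags=1010 GE?F → skip
[7] flags=1000 → (cmp)
[8] flags=1000 VS?F → skip
[9] flags=1000 GT?F → skip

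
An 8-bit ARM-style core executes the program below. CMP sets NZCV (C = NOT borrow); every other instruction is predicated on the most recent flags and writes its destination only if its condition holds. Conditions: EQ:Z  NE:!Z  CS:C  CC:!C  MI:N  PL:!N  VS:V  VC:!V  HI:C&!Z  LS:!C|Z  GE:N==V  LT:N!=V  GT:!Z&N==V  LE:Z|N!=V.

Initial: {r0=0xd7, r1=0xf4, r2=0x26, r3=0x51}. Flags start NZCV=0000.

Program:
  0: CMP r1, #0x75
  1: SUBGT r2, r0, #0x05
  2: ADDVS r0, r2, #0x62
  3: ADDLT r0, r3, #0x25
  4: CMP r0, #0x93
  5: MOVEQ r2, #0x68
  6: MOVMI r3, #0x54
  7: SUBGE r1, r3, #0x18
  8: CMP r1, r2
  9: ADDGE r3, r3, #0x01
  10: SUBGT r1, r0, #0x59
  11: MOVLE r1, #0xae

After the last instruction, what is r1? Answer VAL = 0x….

VAL = 0x1d

0: ✓ CMP  NZCV=0011
1: · SUBGT
2: ✓ ADDVS  r0←0x88
3: ✓ ADDLT  r0←0x76
4: ✓ CMP  NZCV=1001
5: · MOVEQ
6: ✓ MOVMI  r3←0x54
7: ✓ SUBGE  r1←0x3c
8: ✓ CMP  NZCV=0010
9: ✓ ADDGE  r3←0x55
10: ✓ SUBGT  r1←0x1d
11: · MOVLE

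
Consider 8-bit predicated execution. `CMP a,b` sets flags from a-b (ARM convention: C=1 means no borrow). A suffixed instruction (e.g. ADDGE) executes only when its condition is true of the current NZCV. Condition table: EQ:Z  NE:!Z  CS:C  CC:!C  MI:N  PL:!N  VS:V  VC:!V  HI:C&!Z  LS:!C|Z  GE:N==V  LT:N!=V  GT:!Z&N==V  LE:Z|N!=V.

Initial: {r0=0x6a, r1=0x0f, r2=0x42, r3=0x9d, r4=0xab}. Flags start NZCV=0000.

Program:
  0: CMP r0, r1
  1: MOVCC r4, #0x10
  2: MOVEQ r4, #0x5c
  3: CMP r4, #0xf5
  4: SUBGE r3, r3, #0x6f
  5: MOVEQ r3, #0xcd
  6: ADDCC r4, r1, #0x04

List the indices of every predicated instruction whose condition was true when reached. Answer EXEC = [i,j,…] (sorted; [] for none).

EXEC = [6]

[0] flags=0010 → (cmp)
[1] flags=0010 CC?F → skip
[2] flags=0010 EQ?F → skip
[3] flags=1000 → (cmp)
[4] flags=1000 GE?F → skip
[5] flags=1000 EQ?F → skip
[6] flags=1000 CC?T → r4=0x13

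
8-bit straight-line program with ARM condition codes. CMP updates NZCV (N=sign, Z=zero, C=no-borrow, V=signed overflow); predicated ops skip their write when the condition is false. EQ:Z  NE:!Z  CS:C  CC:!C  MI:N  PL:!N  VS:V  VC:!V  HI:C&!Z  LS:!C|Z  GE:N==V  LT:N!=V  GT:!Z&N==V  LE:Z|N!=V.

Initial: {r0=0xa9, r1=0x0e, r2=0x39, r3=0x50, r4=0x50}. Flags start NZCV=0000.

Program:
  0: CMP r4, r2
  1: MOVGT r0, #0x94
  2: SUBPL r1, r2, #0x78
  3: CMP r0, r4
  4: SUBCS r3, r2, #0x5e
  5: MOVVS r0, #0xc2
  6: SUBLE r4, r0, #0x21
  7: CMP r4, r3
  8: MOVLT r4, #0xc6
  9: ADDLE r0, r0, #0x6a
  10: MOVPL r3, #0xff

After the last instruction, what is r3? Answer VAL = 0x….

[0] flags=0010 → (cmp)
[1] flags=0010 GT?T → r0=0x94
[2] flags=0010 PL?T → r1=0xc1
[3] flags=0011 → (cmp)
[4] flags=0011 CS?T → r3=0xdb
[5] flags=0011 VS?T → r0=0xc2
[6] flags=0011 LE?T → r4=0xa1
[7] flags=1000 → (cmp)
[8] flags=1000 LT?T → r4=0xc6
[9] flags=1000 LE?T → r0=0x2c
[10] flags=1000 PL?F → skip

VAL = 0xdb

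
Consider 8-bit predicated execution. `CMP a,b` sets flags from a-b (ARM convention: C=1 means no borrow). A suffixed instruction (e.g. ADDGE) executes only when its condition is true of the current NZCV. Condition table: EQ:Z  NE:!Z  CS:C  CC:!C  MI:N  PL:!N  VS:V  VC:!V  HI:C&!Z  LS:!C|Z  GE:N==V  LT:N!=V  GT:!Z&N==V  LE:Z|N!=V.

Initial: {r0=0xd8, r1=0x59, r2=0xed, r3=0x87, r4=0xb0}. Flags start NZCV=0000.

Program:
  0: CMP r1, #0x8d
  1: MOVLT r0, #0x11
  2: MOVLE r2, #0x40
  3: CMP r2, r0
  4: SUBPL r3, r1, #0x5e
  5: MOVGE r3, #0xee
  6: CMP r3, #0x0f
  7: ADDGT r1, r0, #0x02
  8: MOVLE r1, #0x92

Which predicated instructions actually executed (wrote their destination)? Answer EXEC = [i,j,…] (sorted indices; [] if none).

EXEC = [4,5,8]

0: ✓ CMP  NZCV=1001
1: · MOVLT
2: · MOVLE
3: ✓ CMP  NZCV=0010
4: ✓ SUBPL  r3←0xfb
5: ✓ MOVGE  r3←0xee
6: ✓ CMP  NZCV=1010
7: · ADDGT
8: ✓ MOVLE  r1←0x92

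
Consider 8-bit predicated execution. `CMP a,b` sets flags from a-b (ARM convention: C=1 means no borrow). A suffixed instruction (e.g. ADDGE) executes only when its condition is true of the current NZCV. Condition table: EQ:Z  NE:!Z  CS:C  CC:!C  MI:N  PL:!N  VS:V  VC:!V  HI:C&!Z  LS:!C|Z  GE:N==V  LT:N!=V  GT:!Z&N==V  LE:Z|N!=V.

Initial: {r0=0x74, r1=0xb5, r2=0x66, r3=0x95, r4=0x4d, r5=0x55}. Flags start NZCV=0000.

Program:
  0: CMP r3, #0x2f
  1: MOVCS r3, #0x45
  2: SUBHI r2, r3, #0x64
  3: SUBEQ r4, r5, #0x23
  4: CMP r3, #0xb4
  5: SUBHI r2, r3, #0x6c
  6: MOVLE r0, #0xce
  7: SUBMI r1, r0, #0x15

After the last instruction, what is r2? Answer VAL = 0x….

VAL = 0xe1

[0] flags=0011 → (cmp)
[1] flags=0011 CS?T → r3=0x45
[2] flags=0011 HI?T → r2=0xe1
[3] flags=0011 EQ?F → skip
[4] flags=1001 → (cmp)
[5] flags=1001 HI?F → skip
[6] flags=1001 LE?F → skip
[7] flags=1001 MI?T → r1=0x5f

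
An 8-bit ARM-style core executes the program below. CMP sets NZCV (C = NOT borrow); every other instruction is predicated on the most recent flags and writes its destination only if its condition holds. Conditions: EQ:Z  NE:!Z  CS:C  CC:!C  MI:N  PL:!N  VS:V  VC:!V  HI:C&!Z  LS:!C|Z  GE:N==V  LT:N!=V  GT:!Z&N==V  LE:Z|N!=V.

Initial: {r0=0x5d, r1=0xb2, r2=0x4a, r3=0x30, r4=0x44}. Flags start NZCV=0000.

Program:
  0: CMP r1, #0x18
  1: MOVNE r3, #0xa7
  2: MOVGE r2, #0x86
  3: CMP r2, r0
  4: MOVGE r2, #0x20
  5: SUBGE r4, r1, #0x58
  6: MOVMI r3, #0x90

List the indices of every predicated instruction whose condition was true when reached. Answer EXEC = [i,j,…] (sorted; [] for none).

0: ✓ CMP  NZCV=1010
1: ✓ MOVNE  r3←0xa7
2: · MOVGE
3: ✓ CMP  NZCV=1000
4: · MOVGE
5: · SUBGE
6: ✓ MOVMI  r3←0x90

EXEC = [1,6]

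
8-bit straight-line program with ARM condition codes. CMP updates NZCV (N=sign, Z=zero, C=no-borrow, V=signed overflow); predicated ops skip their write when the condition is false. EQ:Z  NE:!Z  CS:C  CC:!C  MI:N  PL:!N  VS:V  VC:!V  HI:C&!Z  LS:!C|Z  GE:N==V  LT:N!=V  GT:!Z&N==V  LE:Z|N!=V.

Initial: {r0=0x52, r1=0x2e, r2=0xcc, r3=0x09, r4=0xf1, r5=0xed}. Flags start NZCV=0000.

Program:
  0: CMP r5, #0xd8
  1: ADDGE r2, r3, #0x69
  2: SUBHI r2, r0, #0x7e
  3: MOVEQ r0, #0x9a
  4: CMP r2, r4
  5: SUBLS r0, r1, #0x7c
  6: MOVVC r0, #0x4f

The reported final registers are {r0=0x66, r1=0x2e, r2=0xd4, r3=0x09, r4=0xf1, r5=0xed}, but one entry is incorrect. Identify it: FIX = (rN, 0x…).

FIX = (r0, 0x4f)

[0] flags=0010 → (cmp)
[1] flags=0010 GE?T → r2=0x72
[2] flags=0010 HI?T → r2=0xd4
[3] flags=0010 EQ?F → skip
[4] flags=1000 → (cmp)
[5] flags=1000 LS?T → r0=0xb2
[6] flags=1000 VC?T → r0=0x4f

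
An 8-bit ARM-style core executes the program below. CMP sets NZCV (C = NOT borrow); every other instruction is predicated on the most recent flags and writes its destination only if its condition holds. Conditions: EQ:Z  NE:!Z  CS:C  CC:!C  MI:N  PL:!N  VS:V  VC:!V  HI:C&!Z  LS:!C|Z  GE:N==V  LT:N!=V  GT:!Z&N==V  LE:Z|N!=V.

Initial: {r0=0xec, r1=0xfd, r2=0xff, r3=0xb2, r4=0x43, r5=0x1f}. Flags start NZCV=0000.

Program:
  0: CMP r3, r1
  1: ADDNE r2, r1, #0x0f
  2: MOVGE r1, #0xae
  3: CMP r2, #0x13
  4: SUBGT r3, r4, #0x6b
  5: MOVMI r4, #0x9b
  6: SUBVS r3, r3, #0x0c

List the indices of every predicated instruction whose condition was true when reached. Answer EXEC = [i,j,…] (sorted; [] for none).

EXEC = [1,5]

0: ✓ CMP  NZCV=1000
1: ✓ ADDNE  r2←0x0c
2: · MOVGE
3: ✓ CMP  NZCV=1000
4: · SUBGT
5: ✓ MOVMI  r4←0x9b
6: · SUBVS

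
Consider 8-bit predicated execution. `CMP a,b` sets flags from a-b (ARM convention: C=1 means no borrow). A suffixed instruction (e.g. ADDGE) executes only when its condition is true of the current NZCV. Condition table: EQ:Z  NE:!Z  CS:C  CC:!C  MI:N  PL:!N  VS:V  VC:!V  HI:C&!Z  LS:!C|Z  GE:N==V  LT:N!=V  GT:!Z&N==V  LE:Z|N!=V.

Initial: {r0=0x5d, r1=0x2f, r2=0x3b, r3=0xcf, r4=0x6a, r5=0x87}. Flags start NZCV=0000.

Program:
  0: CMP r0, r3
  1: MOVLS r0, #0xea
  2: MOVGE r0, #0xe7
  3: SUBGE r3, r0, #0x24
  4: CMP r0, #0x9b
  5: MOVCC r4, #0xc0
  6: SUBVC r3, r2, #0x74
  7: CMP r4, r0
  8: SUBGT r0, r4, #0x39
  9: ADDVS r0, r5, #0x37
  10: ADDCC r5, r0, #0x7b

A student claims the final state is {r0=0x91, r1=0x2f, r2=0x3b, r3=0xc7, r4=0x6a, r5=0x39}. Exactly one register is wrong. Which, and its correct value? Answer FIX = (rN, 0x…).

0: ✓ CMP  NZCV=1001
1: ✓ MOVLS  r0←0xea
2: ✓ MOVGE  r0←0xe7
3: ✓ SUBGE  r3←0xc3
4: ✓ CMP  NZCV=0010
5: · MOVCC
6: ✓ SUBVC  r3←0xc7
7: ✓ CMP  NZCV=1001
8: ✓ SUBGT  r0←0x31
9: ✓ ADDVS  r0←0xbe
10: ✓ ADDCC  r5←0x39

FIX = (r0, 0xbe)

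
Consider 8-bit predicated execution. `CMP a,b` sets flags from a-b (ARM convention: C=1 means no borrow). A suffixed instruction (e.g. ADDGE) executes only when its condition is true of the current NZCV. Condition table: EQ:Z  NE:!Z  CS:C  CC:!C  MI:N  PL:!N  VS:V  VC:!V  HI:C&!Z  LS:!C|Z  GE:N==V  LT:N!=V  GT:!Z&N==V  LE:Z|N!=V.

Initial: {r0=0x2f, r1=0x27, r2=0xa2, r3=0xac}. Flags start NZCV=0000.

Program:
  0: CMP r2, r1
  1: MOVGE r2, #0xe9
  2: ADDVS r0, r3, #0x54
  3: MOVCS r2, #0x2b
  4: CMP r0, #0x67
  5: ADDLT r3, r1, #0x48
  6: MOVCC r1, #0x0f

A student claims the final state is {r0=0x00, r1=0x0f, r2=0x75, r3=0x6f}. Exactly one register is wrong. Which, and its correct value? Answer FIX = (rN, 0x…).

0: ✓ CMP  NZCV=0011
1: · MOVGE
2: ✓ ADDVS  r0←0x00
3: ✓ MOVCS  r2←0x2b
4: ✓ CMP  NZCV=1000
5: ✓ ADDLT  r3←0x6f
6: ✓ MOVCC  r1←0x0f

FIX = (r2, 0x2b)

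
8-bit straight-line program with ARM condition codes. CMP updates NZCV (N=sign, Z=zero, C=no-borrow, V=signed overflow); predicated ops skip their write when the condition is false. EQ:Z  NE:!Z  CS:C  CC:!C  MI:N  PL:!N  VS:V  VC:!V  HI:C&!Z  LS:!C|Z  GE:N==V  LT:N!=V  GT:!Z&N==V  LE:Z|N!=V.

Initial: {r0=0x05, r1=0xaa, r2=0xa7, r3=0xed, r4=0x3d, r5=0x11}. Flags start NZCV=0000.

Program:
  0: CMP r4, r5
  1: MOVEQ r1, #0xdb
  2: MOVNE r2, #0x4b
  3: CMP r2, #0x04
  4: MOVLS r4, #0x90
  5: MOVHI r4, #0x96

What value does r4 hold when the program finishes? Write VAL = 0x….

VAL = 0x96

0: ✓ CMP  NZCV=0010
1: · MOVEQ
2: ✓ MOVNE  r2←0x4b
3: ✓ CMP  NZCV=0010
4: · MOVLS
5: ✓ MOVHI  r4←0x96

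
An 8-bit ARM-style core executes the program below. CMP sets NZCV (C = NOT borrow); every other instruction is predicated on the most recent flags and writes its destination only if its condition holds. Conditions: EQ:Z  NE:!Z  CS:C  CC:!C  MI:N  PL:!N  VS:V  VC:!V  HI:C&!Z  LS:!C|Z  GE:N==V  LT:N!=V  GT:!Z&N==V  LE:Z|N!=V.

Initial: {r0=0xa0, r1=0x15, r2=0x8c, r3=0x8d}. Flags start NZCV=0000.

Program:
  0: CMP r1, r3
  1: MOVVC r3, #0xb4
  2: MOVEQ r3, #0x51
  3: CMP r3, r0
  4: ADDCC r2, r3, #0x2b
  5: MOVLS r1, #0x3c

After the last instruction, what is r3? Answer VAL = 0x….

0: ✓ CMP  NZCV=1001
1: · MOVVC
2: · MOVEQ
3: ✓ CMP  NZCV=1000
4: ✓ ADDCC  r2←0xb8
5: ✓ MOVLS  r1←0x3c

VAL = 0x8d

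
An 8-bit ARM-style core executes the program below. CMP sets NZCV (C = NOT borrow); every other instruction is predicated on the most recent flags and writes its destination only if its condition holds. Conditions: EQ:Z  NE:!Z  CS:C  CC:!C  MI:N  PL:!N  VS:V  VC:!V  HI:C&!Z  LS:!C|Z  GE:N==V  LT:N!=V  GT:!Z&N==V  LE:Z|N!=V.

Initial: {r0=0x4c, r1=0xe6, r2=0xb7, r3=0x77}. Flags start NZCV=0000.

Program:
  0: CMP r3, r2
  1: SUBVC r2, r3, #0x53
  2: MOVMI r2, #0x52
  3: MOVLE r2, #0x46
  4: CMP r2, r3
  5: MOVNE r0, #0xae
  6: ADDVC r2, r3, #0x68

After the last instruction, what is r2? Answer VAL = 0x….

[0] flags=1001 → (cmp)
[1] flags=1001 VC?F → skip
[2] flags=1001 MI?T → r2=0x52
[3] flags=1001 LE?F → skip
[4] flags=1000 → (cmp)
[5] flags=1000 NE?T → r0=0xae
[6] flags=1000 VC?T → r2=0xdf

VAL = 0xdf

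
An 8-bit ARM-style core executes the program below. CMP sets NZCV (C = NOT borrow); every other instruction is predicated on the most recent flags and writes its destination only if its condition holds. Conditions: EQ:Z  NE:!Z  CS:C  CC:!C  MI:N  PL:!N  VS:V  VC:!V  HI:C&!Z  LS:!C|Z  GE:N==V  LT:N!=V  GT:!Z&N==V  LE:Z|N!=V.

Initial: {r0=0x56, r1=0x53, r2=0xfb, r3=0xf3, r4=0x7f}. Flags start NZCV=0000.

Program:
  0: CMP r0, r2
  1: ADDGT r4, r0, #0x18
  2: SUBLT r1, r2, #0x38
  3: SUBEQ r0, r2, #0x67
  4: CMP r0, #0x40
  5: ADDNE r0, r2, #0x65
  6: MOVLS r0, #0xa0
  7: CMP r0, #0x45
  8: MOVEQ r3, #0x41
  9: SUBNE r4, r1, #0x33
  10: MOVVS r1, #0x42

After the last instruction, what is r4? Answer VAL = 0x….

[0] flags=0000 → (cmp)
[1] flags=0000 GT?T → r4=0x6e
[2] flags=0000 LT?F → skip
[3] flags=0000 EQ?F → skip
[4] flags=0010 → (cmp)
[5] flags=0010 NE?T → r0=0x60
[6] flags=0010 LS?F → skip
[7] flags=0010 → (cmp)
[8] flags=0010 EQ?F → skip
[9] flags=0010 NE?T → r4=0x20
[10] flags=0010 VS?F → skip

VAL = 0x20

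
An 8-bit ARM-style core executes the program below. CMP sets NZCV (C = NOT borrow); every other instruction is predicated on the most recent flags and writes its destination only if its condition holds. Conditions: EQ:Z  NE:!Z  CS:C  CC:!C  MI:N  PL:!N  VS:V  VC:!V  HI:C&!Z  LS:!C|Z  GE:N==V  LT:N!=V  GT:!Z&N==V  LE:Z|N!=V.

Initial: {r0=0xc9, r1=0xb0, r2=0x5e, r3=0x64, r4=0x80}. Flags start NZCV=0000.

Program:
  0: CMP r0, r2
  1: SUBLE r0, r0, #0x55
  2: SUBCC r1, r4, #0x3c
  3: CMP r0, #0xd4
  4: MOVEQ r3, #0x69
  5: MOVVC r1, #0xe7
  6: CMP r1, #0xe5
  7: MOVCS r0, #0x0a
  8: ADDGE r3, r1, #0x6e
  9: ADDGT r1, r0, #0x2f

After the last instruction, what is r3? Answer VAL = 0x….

VAL = 0x64

0: ✓ CMP  NZCV=0011
1: ✓ SUBLE  r0←0x74
2: · SUBCC
3: ✓ CMP  NZCV=1001
4: · MOVEQ
5: · MOVVC
6: ✓ CMP  NZCV=1000
7: · MOVCS
8: · ADDGE
9: · ADDGT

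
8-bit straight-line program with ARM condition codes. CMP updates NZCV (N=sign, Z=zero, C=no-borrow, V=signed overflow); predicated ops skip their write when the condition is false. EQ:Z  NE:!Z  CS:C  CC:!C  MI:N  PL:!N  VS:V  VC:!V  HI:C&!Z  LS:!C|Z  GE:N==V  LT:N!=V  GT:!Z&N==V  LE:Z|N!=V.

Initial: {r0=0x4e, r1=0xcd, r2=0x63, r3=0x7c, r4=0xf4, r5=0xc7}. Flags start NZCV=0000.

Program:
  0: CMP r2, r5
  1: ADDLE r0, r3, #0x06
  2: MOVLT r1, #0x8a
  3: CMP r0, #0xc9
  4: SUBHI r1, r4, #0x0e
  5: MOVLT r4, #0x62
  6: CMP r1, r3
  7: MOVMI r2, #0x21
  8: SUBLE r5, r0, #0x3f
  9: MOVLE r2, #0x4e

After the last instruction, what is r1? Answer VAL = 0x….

[0] flags=1001 → (cmp)
[1] flags=1001 LE?F → skip
[2] flags=1001 LT?F → skip
[3] flags=1001 → (cmp)
[4] flags=1001 HI?F → skip
[5] flags=1001 LT?F → skip
[6] flags=0011 → (cmp)
[7] flags=0011 MI?F → skip
[8] flags=0011 LE?T → r5=0x0f
[9] flags=0011 LE?T → r2=0x4e

VAL = 0xcd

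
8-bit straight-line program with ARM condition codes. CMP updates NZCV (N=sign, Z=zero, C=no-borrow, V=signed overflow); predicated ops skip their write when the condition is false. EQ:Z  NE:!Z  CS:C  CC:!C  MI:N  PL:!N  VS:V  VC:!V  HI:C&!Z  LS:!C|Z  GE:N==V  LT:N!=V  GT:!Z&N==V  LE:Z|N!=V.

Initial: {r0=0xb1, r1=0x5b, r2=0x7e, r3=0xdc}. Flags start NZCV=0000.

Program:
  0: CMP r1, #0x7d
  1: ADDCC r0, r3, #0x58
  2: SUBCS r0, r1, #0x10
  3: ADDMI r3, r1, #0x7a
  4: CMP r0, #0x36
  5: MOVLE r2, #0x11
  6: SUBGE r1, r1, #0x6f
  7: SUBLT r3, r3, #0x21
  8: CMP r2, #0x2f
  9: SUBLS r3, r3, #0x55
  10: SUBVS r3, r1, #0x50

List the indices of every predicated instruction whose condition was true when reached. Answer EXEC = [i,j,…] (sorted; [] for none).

EXEC = [1,3,5,7,9]

[0] flags=1000 → (cmp)
[1] flags=1000 CC?T → r0=0x34
[2] flags=1000 CS?F → skip
[3] flags=1000 MI?T → r3=0xd5
[4] flags=1000 → (cmp)
[5] flags=1000 LE?T → r2=0x11
[6] flags=1000 GE?F → skip
[7] flags=1000 LT?T → r3=0xb4
[8] flags=1000 → (cmp)
[9] flags=1000 LS?T → r3=0x5f
[10] flags=1000 VS?F → skip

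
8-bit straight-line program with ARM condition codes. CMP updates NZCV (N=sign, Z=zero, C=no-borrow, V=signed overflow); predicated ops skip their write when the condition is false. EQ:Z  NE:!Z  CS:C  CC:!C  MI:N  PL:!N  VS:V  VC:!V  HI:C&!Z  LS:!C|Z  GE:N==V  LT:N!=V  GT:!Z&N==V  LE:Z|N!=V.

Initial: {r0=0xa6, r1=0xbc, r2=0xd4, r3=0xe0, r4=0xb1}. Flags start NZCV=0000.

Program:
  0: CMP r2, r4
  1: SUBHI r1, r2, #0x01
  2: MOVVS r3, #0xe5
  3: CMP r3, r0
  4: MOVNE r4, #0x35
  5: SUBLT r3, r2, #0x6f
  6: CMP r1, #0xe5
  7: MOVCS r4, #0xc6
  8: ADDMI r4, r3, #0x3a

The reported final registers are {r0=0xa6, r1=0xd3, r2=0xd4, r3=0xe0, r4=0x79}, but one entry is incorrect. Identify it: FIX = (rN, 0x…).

FIX = (r4, 0x1a)

0: ✓ CMP  NZCV=0010
1: ✓ SUBHI  r1←0xd3
2: · MOVVS
3: ✓ CMP  NZCV=0010
4: ✓ MOVNE  r4←0x35
5: · SUBLT
6: ✓ CMP  NZCV=1000
7: · MOVCS
8: ✓ ADDMI  r4←0x1a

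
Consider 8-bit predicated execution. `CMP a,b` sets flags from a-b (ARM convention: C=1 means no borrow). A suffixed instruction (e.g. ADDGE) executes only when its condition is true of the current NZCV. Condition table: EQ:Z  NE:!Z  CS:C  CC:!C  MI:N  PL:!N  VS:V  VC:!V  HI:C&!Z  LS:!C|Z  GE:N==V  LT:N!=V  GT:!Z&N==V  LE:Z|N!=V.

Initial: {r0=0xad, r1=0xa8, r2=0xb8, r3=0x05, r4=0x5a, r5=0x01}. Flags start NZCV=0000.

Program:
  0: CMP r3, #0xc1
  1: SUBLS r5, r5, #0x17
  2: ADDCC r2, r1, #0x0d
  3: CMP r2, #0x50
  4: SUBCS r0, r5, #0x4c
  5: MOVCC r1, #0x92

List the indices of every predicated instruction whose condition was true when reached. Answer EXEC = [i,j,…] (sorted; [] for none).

EXEC = [1,2,4]

0: ✓ CMP  NZCV=0000
1: ✓ SUBLS  r5←0xea
2: ✓ ADDCC  r2←0xb5
3: ✓ CMP  NZCV=0011
4: ✓ SUBCS  r0←0x9e
5: · MOVCC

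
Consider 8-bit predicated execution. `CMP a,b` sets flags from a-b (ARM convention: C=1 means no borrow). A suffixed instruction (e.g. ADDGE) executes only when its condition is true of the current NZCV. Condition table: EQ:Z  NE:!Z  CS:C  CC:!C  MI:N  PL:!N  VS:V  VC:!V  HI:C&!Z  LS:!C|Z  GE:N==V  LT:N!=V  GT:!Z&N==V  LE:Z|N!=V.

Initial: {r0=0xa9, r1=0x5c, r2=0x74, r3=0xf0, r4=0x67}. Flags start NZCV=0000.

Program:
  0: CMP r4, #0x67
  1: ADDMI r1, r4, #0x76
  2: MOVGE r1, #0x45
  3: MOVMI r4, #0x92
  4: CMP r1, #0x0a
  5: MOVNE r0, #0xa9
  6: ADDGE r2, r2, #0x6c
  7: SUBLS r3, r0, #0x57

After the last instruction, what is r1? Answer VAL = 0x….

0: ✓ CMP  NZCV=0110
1: · ADDMI
2: ✓ MOVGE  r1←0x45
3: · MOVMI
4: ✓ CMP  NZCV=0010
5: ✓ MOVNE  r0←0xa9
6: ✓ ADDGE  r2←0xe0
7: · SUBLS

VAL = 0x45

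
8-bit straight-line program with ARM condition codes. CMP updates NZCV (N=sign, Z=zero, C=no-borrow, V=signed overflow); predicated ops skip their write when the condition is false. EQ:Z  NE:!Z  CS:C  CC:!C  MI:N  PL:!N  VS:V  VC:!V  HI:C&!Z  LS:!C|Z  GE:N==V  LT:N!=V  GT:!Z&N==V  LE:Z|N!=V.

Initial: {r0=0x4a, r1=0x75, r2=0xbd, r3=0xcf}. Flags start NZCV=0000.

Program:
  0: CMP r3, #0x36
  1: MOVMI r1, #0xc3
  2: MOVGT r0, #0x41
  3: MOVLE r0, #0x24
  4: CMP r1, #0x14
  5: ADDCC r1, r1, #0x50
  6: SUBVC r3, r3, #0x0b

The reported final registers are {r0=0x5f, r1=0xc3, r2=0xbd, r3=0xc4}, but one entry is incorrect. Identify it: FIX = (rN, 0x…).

FIX = (r0, 0x24)

0: ✓ CMP  NZCV=1010
1: ✓ MOVMI  r1←0xc3
2: · MOVGT
3: ✓ MOVLE  r0←0x24
4: ✓ CMP  NZCV=1010
5: · ADDCC
6: ✓ SUBVC  r3←0xc4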